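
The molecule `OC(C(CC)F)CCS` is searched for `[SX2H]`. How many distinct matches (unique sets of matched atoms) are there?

1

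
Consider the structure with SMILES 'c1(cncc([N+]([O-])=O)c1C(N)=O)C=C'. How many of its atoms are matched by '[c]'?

The query [c] means: lowercase c matches aromatic carbon only.
Check the 14 heavy atoms by environment: 1× n (aromatic) → no; 5× c (aromatic) → match; 3× C → no; 2× O → no; 1× N → no; 1× N (charge +1) → no; 1× O (charge -1) → no.
That gives 5 matching atoms.

5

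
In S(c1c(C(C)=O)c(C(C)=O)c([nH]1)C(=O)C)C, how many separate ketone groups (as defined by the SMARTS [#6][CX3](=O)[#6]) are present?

3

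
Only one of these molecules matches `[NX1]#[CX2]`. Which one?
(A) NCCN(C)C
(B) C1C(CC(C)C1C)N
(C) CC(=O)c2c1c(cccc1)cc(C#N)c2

C

[NX1]#[CX2] describes a nitrogen triple-bonded to a two-connected carbon (a nitrile).
(A) has a primary amino group (-NH2) but the nitrogen is NX3 (three connections), not NX1 triple-bonded.
(B) has a primary amino group (-NH2) but the nitrogen is NX3 (three connections), not NX1 triple-bonded.
(C) contains a nitrile (-C#N), which satisfies every atom and bond constraint.
So the answer is (C).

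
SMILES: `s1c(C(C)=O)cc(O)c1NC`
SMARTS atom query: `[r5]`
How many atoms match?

5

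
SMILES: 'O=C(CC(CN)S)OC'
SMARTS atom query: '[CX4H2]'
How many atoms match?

Check the 9 heavy atoms by environment: 2× C (H2, X4) → match; 1× C (H1, X4) → no; 1× C (H0, X3) → no; 1× O (H0, X1) → no; 1× O (H0, X2) → no; 1× C (H3, X4) → no; 1× S (H1, X2) → no; 1× N (H2, X3) → no.
That gives 2 matching atoms.

2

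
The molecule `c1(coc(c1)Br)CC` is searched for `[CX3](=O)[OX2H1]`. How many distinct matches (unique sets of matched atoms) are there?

0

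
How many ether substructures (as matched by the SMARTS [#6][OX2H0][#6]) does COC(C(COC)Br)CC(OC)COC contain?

4

[#6][OX2H0][#6] is the SMARTS for an ether: an aliphatic oxygen bridging two carbons with no H on the oxygen.
The molecule carries 4 separate instances of a methoxy ether (-OCH3) meeting every constraint; each maps to a distinct set of atoms, giving 4 matches.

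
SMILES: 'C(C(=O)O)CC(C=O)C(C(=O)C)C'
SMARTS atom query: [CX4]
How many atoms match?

6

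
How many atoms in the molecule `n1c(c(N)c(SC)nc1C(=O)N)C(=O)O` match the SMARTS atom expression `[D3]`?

Check the 15 heavy atoms by environment: 2× n (aromatic, D2) → no; 4× c (aromatic, D3) → match; 2× C (D3) → match; 3× O (D1) → no; 2× N (D1) → no; 1× S (D2) → no; 1× C (D1) → no.
Summing the matching environments: 4 + 2 = 6 matching atoms.

6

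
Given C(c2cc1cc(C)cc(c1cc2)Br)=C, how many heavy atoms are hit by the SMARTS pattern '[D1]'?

3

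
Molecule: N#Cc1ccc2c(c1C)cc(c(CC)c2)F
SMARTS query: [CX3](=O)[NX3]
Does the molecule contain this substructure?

No

The pattern [CX3](=O)[NX3] describes a carbonyl carbon bonded to a trivalent nitrogen — an amide.
The closest candidate here is a nitrile (-C#N), but the nitrile N is NX1 (triple-bonded), not NX3. No other fragment satisfies the full query, so there is no match.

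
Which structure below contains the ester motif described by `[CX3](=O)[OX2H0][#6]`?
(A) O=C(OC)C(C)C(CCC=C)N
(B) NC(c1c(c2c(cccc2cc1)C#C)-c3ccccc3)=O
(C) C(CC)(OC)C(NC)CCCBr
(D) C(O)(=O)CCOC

A

[CX3](=O)[OX2H0][#6] describes a carbonyl carbon bonded to an oxygen that is itself bonded to carbon (no H on that O) (an ester).
(A) contains a methyl-ester group (-C(=O)OCH3), which satisfies every atom and bond constraint.
(B) has a primary amide (-C(=O)NH2) but the carbonyl is bonded to N, not to an O-C linkage.
(C) has a methoxy ether (-OCH3) but the ether oxygen is not adjacent to a C=O carbon.
(D) has a carboxylic acid group (-C(=O)OH) but the singly-bonded O carries H (OX2H1, not H0).
So the answer is (A).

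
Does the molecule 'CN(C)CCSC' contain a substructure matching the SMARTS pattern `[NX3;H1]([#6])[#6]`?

The pattern [NX3;H1]([#6])[#6] describes a trivalent nitrogen with one H, bonded to two carbons — a secondary amine.
The closest candidate here is a dimethylamino group (-N(CH3)2), but the nitrogen has H0, not H1. No other fragment satisfies the full query, so there is no match.

No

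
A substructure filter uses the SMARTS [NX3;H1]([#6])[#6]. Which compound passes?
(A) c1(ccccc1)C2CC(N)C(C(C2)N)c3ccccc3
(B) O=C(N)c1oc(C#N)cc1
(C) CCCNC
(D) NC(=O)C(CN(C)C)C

C

[NX3;H1]([#6])[#6] describes a trivalent nitrogen with one H, bonded to two carbons (a secondary amine).
(A) has a primary amino group (-NH2) but the nitrogen has H2 and only one carbon neighbour.
(B) has a primary amide (-C(=O)NH2) but the -C(=O)NH2 nitrogen has H2, not H1.
(C) contains an N-methylamino group (-NHCH3), which satisfies every atom and bond constraint.
(D) has a dimethylamino group (-N(CH3)2) but the nitrogen has H0, not H1.
So the answer is (C).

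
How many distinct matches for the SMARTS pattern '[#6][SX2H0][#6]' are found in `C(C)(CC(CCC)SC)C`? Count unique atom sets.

1

[#6][SX2H0][#6] is the SMARTS for a thioether: an aliphatic sulfur bridging two carbons with no H on the sulfur.
Exactly one fragment in the molecule meets all constraints, giving 1 match.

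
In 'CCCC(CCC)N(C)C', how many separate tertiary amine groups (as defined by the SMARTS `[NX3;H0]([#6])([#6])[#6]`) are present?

1

[NX3;H0]([#6])([#6])[#6] is the SMARTS for a tertiary amine: a trivalent nitrogen with no H, bonded to three carbons.
Exactly one fragment in the molecule meets all constraints, giving 1 match.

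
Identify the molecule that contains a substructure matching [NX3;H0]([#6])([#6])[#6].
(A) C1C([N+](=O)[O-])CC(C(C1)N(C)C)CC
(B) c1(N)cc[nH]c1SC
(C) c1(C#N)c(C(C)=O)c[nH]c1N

A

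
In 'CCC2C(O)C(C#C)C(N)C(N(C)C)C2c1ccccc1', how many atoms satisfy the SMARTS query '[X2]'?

3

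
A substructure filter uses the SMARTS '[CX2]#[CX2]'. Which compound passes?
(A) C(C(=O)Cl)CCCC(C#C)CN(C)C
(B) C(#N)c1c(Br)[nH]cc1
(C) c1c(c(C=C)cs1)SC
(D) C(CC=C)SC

[CX2]#[CX2] describes a carbon-carbon triple bond (an alkyne).
(A) contains an ethynyl group (-C#CH), which satisfies every atom and bond constraint.
(B) has a nitrile (-C#N) but the triple bond is C#N, not C#C.
(C) has a vinyl group (-CH=CH2) but the C=C is a double bond; both carbons are CX3, not CX2.
(D) has a vinyl group (-CH=CH2) but the C=C is a double bond; both carbons are CX3, not CX2.
So the answer is (A).

A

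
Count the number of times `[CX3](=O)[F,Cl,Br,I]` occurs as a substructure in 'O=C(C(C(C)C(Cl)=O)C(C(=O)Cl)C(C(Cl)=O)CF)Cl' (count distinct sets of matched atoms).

[CX3](=O)[F,Cl,Br,I] is the SMARTS for an acyl halide: a carbonyl carbon bonded to a halogen.
The molecule carries 4 separate instances of an acyl chloride (-C(=O)Cl) meeting every constraint; each maps to a distinct set of atoms, giving 4 matches.

4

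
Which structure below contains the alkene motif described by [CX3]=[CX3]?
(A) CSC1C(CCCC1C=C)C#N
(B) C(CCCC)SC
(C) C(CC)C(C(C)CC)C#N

A

[CX3]=[CX3] describes a non-aromatic C=C double bond between two sp2 carbons (an alkene).
(A) contains a vinyl group (-CH=CH2), which satisfies every atom and bond constraint.
(B) has an ethyl group (-CH2CH3) but its C-C bond is a single bond between CX4 carbons, not CX3=CX3.
(C) has an ethyl group (-CH2CH3) but its C-C bond is a single bond between CX4 carbons, not CX3=CX3.
So the answer is (A).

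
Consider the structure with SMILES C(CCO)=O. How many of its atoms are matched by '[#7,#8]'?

2

Check the 5 heavy atoms by environment: 3× C → no; 2× O → match.
That gives 2 matching atoms.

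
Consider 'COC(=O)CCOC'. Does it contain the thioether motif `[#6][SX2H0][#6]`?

No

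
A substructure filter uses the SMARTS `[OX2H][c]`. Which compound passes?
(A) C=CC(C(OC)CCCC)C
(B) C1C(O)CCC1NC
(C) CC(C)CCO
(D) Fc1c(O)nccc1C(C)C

[OX2H][c] describes a hydroxyl oxygen attached to an aromatic carbon (a phenol).
(A) has a methoxy ether (-OCH3) but the oxygen has H0, not H1.
(B) has a hydroxyl group (-OH) but the -OH is on an aliphatic carbon, not an aromatic c.
(C) has a hydroxyl group (-OH) but the -OH is on an aliphatic carbon, not an aromatic c.
(D) contains a hydroxyl group (-OH), which satisfies every atom and bond constraint.
So the answer is (D).

D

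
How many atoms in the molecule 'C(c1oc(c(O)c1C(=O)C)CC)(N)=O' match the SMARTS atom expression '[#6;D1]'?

The query [#6;D1] means: carbon bonded to exactly one heavy atom.
Check the 14 heavy atoms by environment: 1× o (aromatic, D2) → no; 4× c (aromatic, D3) → no; 2× C (D3) → no; 3× O (D1) → no; 1× N (D1) → no; 2× C (D1) → match; 1× C (D2) → no.
That gives 2 matching atoms.

2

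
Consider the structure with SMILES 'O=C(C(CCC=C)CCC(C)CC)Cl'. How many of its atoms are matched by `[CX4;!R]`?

The query [CX4;!R] means: aliphatic carbon with four total connections, not in a ring.
Check the 14 heavy atoms by environment: 9× C (X4, acyclic) → match; 3× C (X3, acyclic) → no; 1× O (X1, acyclic) → no; 1× Cl (X1, acyclic) → no.
That gives 9 matching atoms.

9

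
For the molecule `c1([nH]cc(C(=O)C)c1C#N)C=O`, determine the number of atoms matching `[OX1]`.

The query [OX1] means: aliphatic oxygen with one total connection — typically a carbonyl =O or an oxide.
Check the 12 heavy atoms by environment: 1× n (aromatic, X3) → no; 4× c (aromatic, X3) → no; 2× C (X3) → no; 2× O (X1) → match; 1× C (X4) → no; 1× C (X2) → no; 1× N (X1) → no.
That gives 2 matching atoms.

2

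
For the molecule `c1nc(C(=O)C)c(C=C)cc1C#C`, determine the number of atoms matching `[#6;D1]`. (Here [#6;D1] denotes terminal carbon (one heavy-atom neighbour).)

3

Check the 13 heavy atoms by environment: 1× n (aromatic, D2) → no; 2× c (aromatic, D2) → no; 3× c (aromatic, D3) → no; 2× C (D2) → no; 3× C (D1) → match; 1× C (D3) → no; 1× O (D1) → no.
That gives 3 matching atoms.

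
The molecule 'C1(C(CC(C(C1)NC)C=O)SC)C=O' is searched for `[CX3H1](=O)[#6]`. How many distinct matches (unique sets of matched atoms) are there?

2

[CX3H1](=O)[#6] is the SMARTS for an aldehyde: an sp2 carbon with one H, double-bonded to O and single-bonded to carbon.
The molecule carries 2 separate instances of an aldehyde (-CHO) meeting every constraint; each maps to a distinct set of atoms, giving 2 matches.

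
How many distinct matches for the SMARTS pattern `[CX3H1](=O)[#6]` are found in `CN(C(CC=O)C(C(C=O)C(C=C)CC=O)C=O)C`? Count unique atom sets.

4

[CX3H1](=O)[#6] is the SMARTS for an aldehyde: an sp2 carbon with one H, double-bonded to O and single-bonded to carbon.
The molecule carries 4 separate instances of an aldehyde (-CHO) meeting every constraint; each maps to a distinct set of atoms, giving 4 matches.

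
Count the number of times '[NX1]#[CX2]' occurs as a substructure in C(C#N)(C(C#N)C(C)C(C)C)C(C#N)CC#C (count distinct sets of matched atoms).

3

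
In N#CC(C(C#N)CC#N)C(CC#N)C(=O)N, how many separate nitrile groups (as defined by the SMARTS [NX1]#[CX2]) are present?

[NX1]#[CX2] is the SMARTS for a nitrile: a nitrogen triple-bonded to a two-connected carbon.
The molecule carries 4 separate instances of a nitrile (-C#N) meeting every constraint; each maps to a distinct set of atoms, giving 4 matches.

4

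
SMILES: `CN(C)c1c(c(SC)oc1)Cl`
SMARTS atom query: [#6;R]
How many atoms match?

4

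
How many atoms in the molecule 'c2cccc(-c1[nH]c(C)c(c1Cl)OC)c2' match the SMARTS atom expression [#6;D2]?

Check the 15 heavy atoms by environment: 1× n (aromatic, D2) → no; 5× c (aromatic, D3) → no; 1× O (D2) → no; 2× C (D1) → no; 1× Cl (D1) → no; 5× c (aromatic, D2) → match.
That gives 5 matching atoms.

5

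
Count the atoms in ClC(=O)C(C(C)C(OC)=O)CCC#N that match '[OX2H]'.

The query [OX2H] means: aliphatic oxygen with two connections, one of which is H — an -OH oxygen.
Check the 14 heavy atoms by environment: 2× C (H3, X4) → no; 2× C (H1, X4) → no; 2× C (H2, X4) → no; 2× C (H0, X3) → no; 2× O (H0, X1) → no; 1× Cl (H0, X1) → no; 1× C (H0, X2) → no; 1× N (H0, X1) → no; 1× O (H0, X2) → no.
No environment satisfies the query, so 0 matching atoms.

0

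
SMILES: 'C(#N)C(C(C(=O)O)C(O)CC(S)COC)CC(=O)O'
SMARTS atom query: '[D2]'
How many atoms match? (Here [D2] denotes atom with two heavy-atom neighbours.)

5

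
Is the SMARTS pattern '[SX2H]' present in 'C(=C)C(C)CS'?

Yes

The pattern [SX2H] describes an aliphatic sulfur with two connections, one being H — a thiol.
The molecule carries a thiol (-SH), whose atoms satisfy every constraint of the query, so the pattern matches.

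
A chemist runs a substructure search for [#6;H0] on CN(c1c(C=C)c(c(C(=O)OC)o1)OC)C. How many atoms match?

5

Check the 16 heavy atoms by environment: 1× o (aromatic, H0) → no; 4× c (aromatic, H0) → match; 1× N (H0) → no; 4× C (H3) → no; 1× C (H0) → match; 3× O (H0) → no; 1× C (H1) → no; 1× C (H2) → no.
Summing the matching environments: 4 + 1 = 5 matching atoms.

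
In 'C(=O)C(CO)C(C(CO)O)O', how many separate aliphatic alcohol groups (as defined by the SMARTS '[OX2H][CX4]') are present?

4

[OX2H][CX4] is the SMARTS for an aliphatic alcohol: a hydroxyl oxygen bound to an sp3 (X4) carbon.
The molecule carries 4 separate instances of a hydroxyl group (-OH) meeting every constraint; each maps to a distinct set of atoms, giving 4 matches.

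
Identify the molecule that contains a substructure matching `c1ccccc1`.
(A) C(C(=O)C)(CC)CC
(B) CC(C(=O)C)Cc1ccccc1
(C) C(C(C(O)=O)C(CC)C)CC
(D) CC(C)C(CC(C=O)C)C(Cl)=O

B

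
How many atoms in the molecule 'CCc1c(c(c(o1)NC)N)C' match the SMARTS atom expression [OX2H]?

The query [OX2H] means: aliphatic oxygen with two connections, one of which is H — an -OH oxygen.
Check the 11 heavy atoms by environment: 1× o (aromatic, H0, X2) → no; 4× c (aromatic, H0, X3) → no; 1× N (H2, X3) → no; 1× N (H1, X3) → no; 3× C (H3, X4) → no; 1× C (H2, X4) → no.
No environment satisfies the query, so 0 matching atoms.

0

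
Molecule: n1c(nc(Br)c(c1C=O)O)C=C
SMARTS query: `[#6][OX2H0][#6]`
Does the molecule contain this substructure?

The pattern [#6][OX2H0][#6] describes an aliphatic oxygen bridging two carbons with no H on the oxygen — an ether.
The closest candidate here is a hydroxyl group (-OH), but the oxygen has H1, not H0 bridging two carbons. No other fragment satisfies the full query, so there is no match.

No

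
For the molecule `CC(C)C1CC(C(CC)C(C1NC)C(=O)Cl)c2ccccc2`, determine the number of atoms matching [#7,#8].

2

The query [#7,#8] means: nitrogen or oxygen (comma = OR).
Check the 22 heavy atoms by environment: 13× C → no; 1× N → match; 1× O → match; 1× Cl → no; 6× c (aromatic) → no.
Summing the matching environments: 1 + 1 = 2 matching atoms.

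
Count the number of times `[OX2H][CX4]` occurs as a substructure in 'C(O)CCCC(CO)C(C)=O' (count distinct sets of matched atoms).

[OX2H][CX4] is the SMARTS for an aliphatic alcohol: a hydroxyl oxygen bound to an sp3 (X4) carbon.
The molecule carries 2 separate instances of a hydroxyl group (-OH) meeting every constraint; each maps to a distinct set of atoms, giving 2 matches.

2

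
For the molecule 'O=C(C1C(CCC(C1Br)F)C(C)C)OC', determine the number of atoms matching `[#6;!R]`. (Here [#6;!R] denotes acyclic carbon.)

5

The query [#6;!R] means: carbon not in any ring.
Check the 15 heavy atoms by environment: 6× C (in 6-ring) → no; 5× C (acyclic) → match; 1× Br (acyclic) → no; 2× O (acyclic) → no; 1× F (acyclic) → no.
That gives 5 matching atoms.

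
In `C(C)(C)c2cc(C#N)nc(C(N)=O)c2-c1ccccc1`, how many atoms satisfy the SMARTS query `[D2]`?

The query [D2] means: atom with exactly two heavy-atom neighbours.
Check the 20 heavy atoms by environment: 1× n (aromatic, D2) → match; 5× c (aromatic, D3) → no; 6× c (aromatic, D2) → match; 2× C (D3) → no; 2× C (D1) → no; 1× O (D1) → no; 2× N (D1) → no; 1× C (D2) → match.
Summing the matching environments: 1 + 6 + 1 = 8 matching atoms.

8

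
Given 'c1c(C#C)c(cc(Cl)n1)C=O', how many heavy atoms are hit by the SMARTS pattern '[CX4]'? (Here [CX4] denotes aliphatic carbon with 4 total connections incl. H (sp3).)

0

The query [CX4] means: C with X4: aliphatic carbon with exactly 4 total connections (bonds + H).
Check the 11 heavy atoms by environment: 1× n (aromatic, X2) → no; 5× c (aromatic, X3) → no; 1× C (X3) → no; 1× O (X1) → no; 1× Cl (X1) → no; 2× C (X2) → no.
No environment satisfies the query, so 0 matching atoms.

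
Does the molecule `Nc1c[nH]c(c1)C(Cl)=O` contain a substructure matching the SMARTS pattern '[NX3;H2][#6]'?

Yes

The pattern [NX3;H2][#6] describes a trivalent nitrogen with two H attached to carbon — a primary amine.
The molecule carries a primary amino group (-NH2), whose atoms satisfy every constraint of the query, so the pattern matches.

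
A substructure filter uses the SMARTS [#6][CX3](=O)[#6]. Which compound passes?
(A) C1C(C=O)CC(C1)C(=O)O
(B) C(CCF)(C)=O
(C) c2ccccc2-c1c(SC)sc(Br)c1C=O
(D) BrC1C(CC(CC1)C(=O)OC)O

[#6][CX3](=O)[#6] describes a carbonyl carbon (no H) flanked by two carbons (a ketone).
(A) has an aldehyde (-CHO) but the carbonyl carbon has H1, so it is not flanked by two carbons.
(B) contains an acetyl/ketone group (-C(=O)CH3), which satisfies every atom and bond constraint.
(C) has an aldehyde (-CHO) but the carbonyl carbon has H1, so it is not flanked by two carbons.
(D) has a methyl-ester group (-C(=O)OCH3) but one neighbour of the carbonyl carbon is O, not C.
So the answer is (B).

B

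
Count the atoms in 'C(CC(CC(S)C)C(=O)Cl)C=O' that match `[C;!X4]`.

2

Check the 12 heavy atoms by environment: 6× C (X4) → no; 2× C (X3) → match; 2× O (X1) → no; 1× Cl (X1) → no; 1× S (X2) → no.
That gives 2 matching atoms.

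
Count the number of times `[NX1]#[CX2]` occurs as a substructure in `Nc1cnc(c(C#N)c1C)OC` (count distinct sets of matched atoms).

1

[NX1]#[CX2] is the SMARTS for a nitrile: a nitrogen triple-bonded to a two-connected carbon.
Exactly one fragment in the molecule meets all constraints, giving 1 match.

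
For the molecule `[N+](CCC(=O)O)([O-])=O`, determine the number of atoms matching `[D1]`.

4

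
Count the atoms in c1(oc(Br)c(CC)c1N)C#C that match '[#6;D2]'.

The query [#6;D2] means: any carbon bonded to exactly two heavy atoms.
Check the 11 heavy atoms by environment: 1× o (aromatic, D2) → no; 4× c (aromatic, D3) → no; 1× N (D1) → no; 1× Br (D1) → no; 2× C (D2) → match; 2× C (D1) → no.
That gives 2 matching atoms.

2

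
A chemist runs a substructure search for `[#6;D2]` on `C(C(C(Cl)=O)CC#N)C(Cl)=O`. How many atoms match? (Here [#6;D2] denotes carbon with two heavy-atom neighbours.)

Check the 11 heavy atoms by environment: 3× C (D2) → match; 3× C (D3) → no; 1× N (D1) → no; 2× O (D1) → no; 2× Cl (D1) → no.
That gives 3 matching atoms.

3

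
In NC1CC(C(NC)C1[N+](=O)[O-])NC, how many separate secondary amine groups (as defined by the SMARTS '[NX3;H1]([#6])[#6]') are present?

[NX3;H1]([#6])[#6] is the SMARTS for a secondary amine: a trivalent nitrogen with one H, bonded to two carbons.
The molecule carries 2 separate instances of an N-methylamino group (-NHCH3) meeting every constraint; each maps to a distinct set of atoms, giving 2 matches.

2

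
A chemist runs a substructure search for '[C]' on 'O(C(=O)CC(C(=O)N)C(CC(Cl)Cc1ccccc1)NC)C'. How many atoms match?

10

The query [C] means: uppercase C matches aliphatic (non-aromatic) carbon only.
Check the 22 heavy atoms by environment: 10× C → match; 6× c (aromatic) → no; 1× Cl → no; 2× N → no; 3× O → no.
That gives 10 matching atoms.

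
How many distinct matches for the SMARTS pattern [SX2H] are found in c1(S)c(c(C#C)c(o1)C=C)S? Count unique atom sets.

2

[SX2H] is the SMARTS for a thiol: an aliphatic sulfur with two connections, one being H.
The molecule carries 2 separate instances of a thiol (-SH) meeting every constraint; each maps to a distinct set of atoms, giving 2 matches.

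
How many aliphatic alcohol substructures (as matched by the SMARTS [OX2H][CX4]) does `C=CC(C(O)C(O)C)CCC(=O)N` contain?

2

[OX2H][CX4] is the SMARTS for an aliphatic alcohol: a hydroxyl oxygen bound to an sp3 (X4) carbon.
The molecule carries 2 separate instances of a hydroxyl group (-OH) meeting every constraint; each maps to a distinct set of atoms, giving 2 matches.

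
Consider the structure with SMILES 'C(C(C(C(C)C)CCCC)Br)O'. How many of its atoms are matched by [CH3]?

3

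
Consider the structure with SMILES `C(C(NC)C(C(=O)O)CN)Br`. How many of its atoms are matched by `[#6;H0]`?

The query [#6;H0] means: any carbon with no attached hydrogen.
Check the 11 heavy atoms by environment: 2× C (H2) → no; 2× C (H1) → no; 1× N (H1) → no; 1× C (H3) → no; 1× N (H2) → no; 1× Br (H0) → no; 1× C (H0) → match; 1× O (H0) → no; 1× O (H1) → no.
That gives 1 matching atom.

1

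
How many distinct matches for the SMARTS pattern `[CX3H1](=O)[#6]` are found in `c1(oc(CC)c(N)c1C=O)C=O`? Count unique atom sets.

[CX3H1](=O)[#6] is the SMARTS for an aldehyde: an sp2 carbon with one H, double-bonded to O and single-bonded to carbon.
The molecule carries 2 separate instances of an aldehyde (-CHO) meeting every constraint; each maps to a distinct set of atoms, giving 2 matches.

2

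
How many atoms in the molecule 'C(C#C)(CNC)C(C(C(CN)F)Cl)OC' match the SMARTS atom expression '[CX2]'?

The query [CX2] means: C with X2: aliphatic carbon with exactly 2 total connections.
Check the 15 heavy atoms by environment: 8× C (X4) → no; 2× C (X2) → match; 2× N (X3) → no; 1× F (X1) → no; 1× Cl (X1) → no; 1× O (X2) → no.
That gives 2 matching atoms.

2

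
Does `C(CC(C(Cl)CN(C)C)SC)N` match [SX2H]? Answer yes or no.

No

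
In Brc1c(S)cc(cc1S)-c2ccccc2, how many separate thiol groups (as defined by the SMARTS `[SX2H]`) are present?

2

[SX2H] is the SMARTS for a thiol: an aliphatic sulfur with two connections, one being H.
The molecule carries 2 separate instances of a thiol (-SH) meeting every constraint; each maps to a distinct set of atoms, giving 2 matches.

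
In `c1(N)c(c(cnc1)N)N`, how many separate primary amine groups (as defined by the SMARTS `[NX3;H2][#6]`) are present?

[NX3;H2][#6] is the SMARTS for a primary amine: a trivalent nitrogen with two H attached to carbon.
The molecule carries 3 separate instances of a primary amino group (-NH2) meeting every constraint; each maps to a distinct set of atoms, giving 3 matches.

3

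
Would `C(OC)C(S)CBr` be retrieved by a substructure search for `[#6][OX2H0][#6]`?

The pattern [#6][OX2H0][#6] describes an aliphatic oxygen bridging two carbons with no H on the oxygen — an ether.
The molecule carries a methoxy ether (-OCH3), whose atoms satisfy every constraint of the query, so the pattern matches.

Yes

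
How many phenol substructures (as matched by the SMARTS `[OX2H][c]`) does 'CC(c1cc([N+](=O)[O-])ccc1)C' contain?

[OX2H][c] is the SMARTS for a phenol: a hydroxyl oxygen attached to an aromatic carbon.
No fragment in the molecule satisfies every constraint, giving 0 matches.

0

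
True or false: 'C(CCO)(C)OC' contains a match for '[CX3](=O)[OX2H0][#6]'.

False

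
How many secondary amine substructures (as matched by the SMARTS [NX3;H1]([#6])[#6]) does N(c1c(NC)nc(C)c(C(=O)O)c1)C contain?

[NX3;H1]([#6])[#6] is the SMARTS for a secondary amine: a trivalent nitrogen with one H, bonded to two carbons.
The molecule carries 2 separate instances of an N-methylamino group (-NHCH3) meeting every constraint; each maps to a distinct set of atoms, giving 2 matches.

2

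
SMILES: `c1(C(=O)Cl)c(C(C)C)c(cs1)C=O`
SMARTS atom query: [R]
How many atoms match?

The query [R] means: R matches any atom that is part of a ring.
Check the 13 heavy atoms by environment: 1× s (aromatic, in 5-ring) → match; 4× c (aromatic, in 5-ring) → match; 5× C (acyclic) → no; 2× O (acyclic) → no; 1× Cl (acyclic) → no.
Summing the matching environments: 1 + 4 = 5 matching atoms.

5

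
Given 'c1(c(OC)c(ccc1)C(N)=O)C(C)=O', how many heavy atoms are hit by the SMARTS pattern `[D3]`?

5

The query [D3] means: atom with exactly three heavy-atom neighbours.
Check the 14 heavy atoms by environment: 3× c (aromatic, D3) → match; 3× c (aromatic, D2) → no; 1× O (D2) → no; 2× C (D1) → no; 2× C (D3) → match; 2× O (D1) → no; 1× N (D1) → no.
Summing the matching environments: 3 + 2 = 5 matching atoms.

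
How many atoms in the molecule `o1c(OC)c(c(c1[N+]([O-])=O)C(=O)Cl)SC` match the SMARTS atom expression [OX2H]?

0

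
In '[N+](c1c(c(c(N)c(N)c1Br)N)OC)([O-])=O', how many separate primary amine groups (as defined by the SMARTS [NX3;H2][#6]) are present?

3

[NX3;H2][#6] is the SMARTS for a primary amine: a trivalent nitrogen with two H attached to carbon.
The molecule carries 3 separate instances of a primary amino group (-NH2) meeting every constraint; each maps to a distinct set of atoms, giving 3 matches.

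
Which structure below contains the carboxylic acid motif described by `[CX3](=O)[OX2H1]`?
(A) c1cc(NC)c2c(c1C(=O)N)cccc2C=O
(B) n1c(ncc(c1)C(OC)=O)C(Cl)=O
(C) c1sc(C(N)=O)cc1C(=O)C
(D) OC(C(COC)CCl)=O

[CX3](=O)[OX2H1] describes an sp2 carbon double-bonded to O and single-bonded to an -OH oxygen (a carboxylic acid).
(A) has an aldehyde (-CHO) but there is no singly-bonded oxygen on the carbonyl carbon.
(B) has an acyl chloride (-C(=O)Cl) but the carbonyl is bonded to Cl, not to an -OH oxygen.
(C) has a primary amide (-C(=O)NH2) but the carbonyl is bonded to N, not to an -OH oxygen.
(D) contains a carboxylic acid group (-C(=O)OH), which satisfies every atom and bond constraint.
So the answer is (D).

D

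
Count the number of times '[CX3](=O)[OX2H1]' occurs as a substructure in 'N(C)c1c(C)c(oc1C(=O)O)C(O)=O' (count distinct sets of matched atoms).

2

[CX3](=O)[OX2H1] is the SMARTS for a carboxylic acid: an sp2 carbon double-bonded to O and single-bonded to an -OH oxygen.
The molecule carries 2 separate instances of a carboxylic acid group (-C(=O)OH) meeting every constraint; each maps to a distinct set of atoms, giving 2 matches.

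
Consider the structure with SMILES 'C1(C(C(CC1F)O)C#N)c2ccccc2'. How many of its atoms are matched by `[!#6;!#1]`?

3

The query [!#6;!#1] means: not carbon and not hydrogen — any heteroatom.
Check the 15 heavy atoms by environment: 6× C → no; 1× N → match; 1× F → match; 1× O → match; 6× c (aromatic) → no.
Summing the matching environments: 1 + 1 + 1 = 3 matching atoms.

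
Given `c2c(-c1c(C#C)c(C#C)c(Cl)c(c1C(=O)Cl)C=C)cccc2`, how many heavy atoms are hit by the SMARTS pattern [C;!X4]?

7

The query [C;!X4] means: aliphatic carbon that does not have four total connections.
Check the 22 heavy atoms by environment: 12× c (aromatic, X3) → no; 4× C (X2) → match; 3× C (X3) → match; 1× O (X1) → no; 2× Cl (X1) → no.
Summing the matching environments: 4 + 3 = 7 matching atoms.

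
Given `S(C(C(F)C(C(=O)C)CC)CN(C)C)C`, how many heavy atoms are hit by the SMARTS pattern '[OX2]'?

The query [OX2] means: aliphatic oxygen with two total connections — ether, hydroxyl, or ester single-bond O.
Check the 15 heavy atoms by environment: 10× C (X4) → no; 1× N (X3) → no; 1× C (X3) → no; 1× O (X1) → no; 1× F (X1) → no; 1× S (X2) → no.
No environment satisfies the query, so 0 matching atoms.

0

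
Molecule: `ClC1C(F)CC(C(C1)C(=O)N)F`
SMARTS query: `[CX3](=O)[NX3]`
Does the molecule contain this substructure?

Yes

The pattern [CX3](=O)[NX3] describes a carbonyl carbon bonded to a trivalent nitrogen — an amide.
The molecule carries a primary amide (-C(=O)NH2), whose atoms satisfy every constraint of the query, so the pattern matches.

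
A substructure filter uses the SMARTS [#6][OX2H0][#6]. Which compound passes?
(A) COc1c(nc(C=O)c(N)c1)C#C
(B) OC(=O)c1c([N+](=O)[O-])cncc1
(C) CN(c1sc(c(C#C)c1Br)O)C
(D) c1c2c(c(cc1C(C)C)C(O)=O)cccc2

A

[#6][OX2H0][#6] describes an aliphatic oxygen bridging two carbons with no H on the oxygen (an ether).
(A) contains a methoxy ether (-OCH3), which satisfies every atom and bond constraint.
(B) has a carboxylic acid group (-C(=O)OH) but the -OH oxygen has H1; the =O is OX1, not OX2.
(C) has a hydroxyl group (-OH) but the oxygen has H1, not H0 bridging two carbons.
(D) has a carboxylic acid group (-C(=O)OH) but the -OH oxygen has H1; the =O is OX1, not OX2.
So the answer is (A).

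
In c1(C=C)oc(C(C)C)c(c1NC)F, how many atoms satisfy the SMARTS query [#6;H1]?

2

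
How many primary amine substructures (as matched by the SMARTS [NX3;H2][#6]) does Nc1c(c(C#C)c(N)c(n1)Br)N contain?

3

[NX3;H2][#6] is the SMARTS for a primary amine: a trivalent nitrogen with two H attached to carbon.
The molecule carries 3 separate instances of a primary amino group (-NH2) meeting every constraint; each maps to a distinct set of atoms, giving 3 matches.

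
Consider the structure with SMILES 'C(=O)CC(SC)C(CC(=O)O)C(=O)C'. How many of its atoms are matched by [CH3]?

2

Check the 14 heavy atoms by environment: 2× C (H2) → no; 3× C (H1) → no; 2× C (H0) → no; 3× O (H0) → no; 2× C (H3) → match; 1× S (H0) → no; 1× O (H1) → no.
That gives 2 matching atoms.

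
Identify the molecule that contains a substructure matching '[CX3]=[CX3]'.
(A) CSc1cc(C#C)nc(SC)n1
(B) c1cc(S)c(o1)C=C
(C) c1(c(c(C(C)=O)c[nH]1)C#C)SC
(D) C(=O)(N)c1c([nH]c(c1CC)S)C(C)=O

B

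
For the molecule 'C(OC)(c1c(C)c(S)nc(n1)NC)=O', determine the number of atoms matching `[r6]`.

6

The query [r6] means: r6 matches atoms in a six-membered ring.
Check the 14 heavy atoms by environment: 2× n (aromatic, in 6-ring) → match; 4× c (aromatic, in 6-ring) → match; 4× C (acyclic) → no; 2× O (acyclic) → no; 1× N (acyclic) → no; 1× S (acyclic) → no.
Summing the matching environments: 2 + 4 = 6 matching atoms.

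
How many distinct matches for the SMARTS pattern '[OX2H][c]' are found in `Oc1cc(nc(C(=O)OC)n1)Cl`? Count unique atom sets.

1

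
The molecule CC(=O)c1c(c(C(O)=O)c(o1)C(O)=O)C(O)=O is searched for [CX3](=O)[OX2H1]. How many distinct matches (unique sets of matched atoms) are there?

3

[CX3](=O)[OX2H1] is the SMARTS for a carboxylic acid: an sp2 carbon double-bonded to O and single-bonded to an -OH oxygen.
The molecule carries 3 separate instances of a carboxylic acid group (-C(=O)OH) meeting every constraint; each maps to a distinct set of atoms, giving 3 matches.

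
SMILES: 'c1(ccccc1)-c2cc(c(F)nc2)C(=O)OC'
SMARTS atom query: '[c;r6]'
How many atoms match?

11

Check the 17 heavy atoms by environment: 1× n (aromatic, in 6-ring) → no; 11× c (aromatic, in 6-ring) → match; 2× C (acyclic) → no; 2× O (acyclic) → no; 1× F (acyclic) → no.
That gives 11 matching atoms.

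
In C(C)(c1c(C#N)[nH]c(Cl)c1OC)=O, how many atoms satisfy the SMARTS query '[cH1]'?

0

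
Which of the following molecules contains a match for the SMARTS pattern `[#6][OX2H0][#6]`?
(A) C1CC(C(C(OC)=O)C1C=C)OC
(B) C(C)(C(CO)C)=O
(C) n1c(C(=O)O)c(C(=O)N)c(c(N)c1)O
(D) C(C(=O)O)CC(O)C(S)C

A

[#6][OX2H0][#6] describes an aliphatic oxygen bridging two carbons with no H on the oxygen (an ether).
(A) contains a methoxy ether (-OCH3), which satisfies every atom and bond constraint.
(B) has a hydroxyl group (-OH) but the oxygen has H1, not H0 bridging two carbons.
(C) has a hydroxyl group (-OH) but the oxygen has H1, not H0 bridging two carbons.
(D) has a carboxylic acid group (-C(=O)OH) but the -OH oxygen has H1; the =O is OX1, not OX2.
So the answer is (A).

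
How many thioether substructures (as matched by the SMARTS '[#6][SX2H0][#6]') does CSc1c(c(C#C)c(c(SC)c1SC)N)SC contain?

[#6][SX2H0][#6] is the SMARTS for a thioether: an aliphatic sulfur bridging two carbons with no H on the sulfur.
The molecule carries 4 separate instances of a methylthio ether (-SCH3) meeting every constraint; each maps to a distinct set of atoms, giving 4 matches.

4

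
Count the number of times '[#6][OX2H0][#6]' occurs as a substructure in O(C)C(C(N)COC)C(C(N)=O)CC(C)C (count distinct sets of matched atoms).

[#6][OX2H0][#6] is the SMARTS for an ether: an aliphatic oxygen bridging two carbons with no H on the oxygen.
The molecule carries 2 separate instances of a methoxy ether (-OCH3) meeting every constraint; each maps to a distinct set of atoms, giving 2 matches.

2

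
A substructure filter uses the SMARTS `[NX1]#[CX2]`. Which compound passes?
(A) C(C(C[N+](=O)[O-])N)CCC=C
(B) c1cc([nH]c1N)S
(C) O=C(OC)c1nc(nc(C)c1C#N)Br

C

[NX1]#[CX2] describes a nitrogen triple-bonded to a two-connected carbon (a nitrile).
(A) has a primary amino group (-NH2) but the nitrogen is NX3 (three connections), not NX1 triple-bonded.
(B) has a primary amino group (-NH2) but the nitrogen is NX3 (three connections), not NX1 triple-bonded.
(C) contains a nitrile (-C#N), which satisfies every atom and bond constraint.
So the answer is (C).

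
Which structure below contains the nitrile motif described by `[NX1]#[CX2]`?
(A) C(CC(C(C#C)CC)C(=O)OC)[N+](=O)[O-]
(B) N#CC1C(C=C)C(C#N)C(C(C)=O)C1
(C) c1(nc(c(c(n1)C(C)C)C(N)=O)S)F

B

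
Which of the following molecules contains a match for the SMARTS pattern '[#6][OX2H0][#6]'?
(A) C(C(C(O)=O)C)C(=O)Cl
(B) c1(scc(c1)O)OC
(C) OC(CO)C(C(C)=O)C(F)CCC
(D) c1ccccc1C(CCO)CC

B

[#6][OX2H0][#6] describes an aliphatic oxygen bridging two carbons with no H on the oxygen (an ether).
(A) has a carboxylic acid group (-C(=O)OH) but the -OH oxygen has H1; the =O is OX1, not OX2.
(B) contains a methoxy ether (-OCH3), which satisfies every atom and bond constraint.
(C) has a hydroxyl group (-OH) but the oxygen has H1, not H0 bridging two carbons.
(D) has a hydroxyl group (-OH) but the oxygen has H1, not H0 bridging two carbons.
So the answer is (B).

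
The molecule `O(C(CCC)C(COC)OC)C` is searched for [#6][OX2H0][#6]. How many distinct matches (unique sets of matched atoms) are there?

[#6][OX2H0][#6] is the SMARTS for an ether: an aliphatic oxygen bridging two carbons with no H on the oxygen.
The molecule carries 3 separate instances of a methoxy ether (-OCH3) meeting every constraint; each maps to a distinct set of atoms, giving 3 matches.

3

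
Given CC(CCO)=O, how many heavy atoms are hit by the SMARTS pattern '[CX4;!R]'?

The query [CX4;!R] means: aliphatic carbon with four total connections, not in a ring.
Check the 6 heavy atoms by environment: 3× C (X4, acyclic) → match; 1× C (X3, acyclic) → no; 1× O (X1, acyclic) → no; 1× O (X2, acyclic) → no.
That gives 3 matching atoms.

3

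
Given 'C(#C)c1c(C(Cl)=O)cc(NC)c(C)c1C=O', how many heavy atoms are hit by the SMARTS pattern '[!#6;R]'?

0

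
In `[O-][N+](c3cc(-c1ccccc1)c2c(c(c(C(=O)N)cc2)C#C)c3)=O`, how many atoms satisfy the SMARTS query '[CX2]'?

2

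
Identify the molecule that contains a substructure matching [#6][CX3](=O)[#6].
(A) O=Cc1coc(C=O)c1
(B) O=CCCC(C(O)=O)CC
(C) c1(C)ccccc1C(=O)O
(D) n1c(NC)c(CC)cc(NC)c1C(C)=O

D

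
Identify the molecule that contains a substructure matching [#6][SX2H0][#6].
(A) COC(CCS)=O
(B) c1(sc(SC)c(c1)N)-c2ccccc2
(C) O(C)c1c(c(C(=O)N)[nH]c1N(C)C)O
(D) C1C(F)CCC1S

B

[#6][SX2H0][#6] describes an aliphatic sulfur bridging two carbons with no H on the sulfur (a thioether).
(A) has a thiol (-SH) but the sulfur has H1, not H0 bridging two carbons.
(B) contains a methylthio ether (-SCH3), which satisfies every atom and bond constraint.
(C) has a methoxy ether (-OCH3) but the bridging atom is O, not S.
(D) has a thiol (-SH) but the sulfur has H1, not H0 bridging two carbons.
So the answer is (B).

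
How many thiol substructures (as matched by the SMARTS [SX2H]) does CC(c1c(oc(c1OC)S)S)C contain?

2

[SX2H] is the SMARTS for a thiol: an aliphatic sulfur with two connections, one being H.
The molecule carries 2 separate instances of a thiol (-SH) meeting every constraint; each maps to a distinct set of atoms, giving 2 matches.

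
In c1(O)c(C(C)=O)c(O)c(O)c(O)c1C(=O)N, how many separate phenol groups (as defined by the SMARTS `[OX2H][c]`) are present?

[OX2H][c] is the SMARTS for a phenol: a hydroxyl oxygen attached to an aromatic carbon.
The molecule carries 4 separate instances of a hydroxyl group (-OH) meeting every constraint; each maps to a distinct set of atoms, giving 4 matches.

4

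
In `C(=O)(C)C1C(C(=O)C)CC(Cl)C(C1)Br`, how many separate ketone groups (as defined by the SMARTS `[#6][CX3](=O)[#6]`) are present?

2

[#6][CX3](=O)[#6] is the SMARTS for a ketone: a carbonyl carbon (no H) flanked by two carbons.
The molecule carries 2 separate instances of an acetyl/ketone group (-C(=O)CH3) meeting every constraint; each maps to a distinct set of atoms, giving 2 matches.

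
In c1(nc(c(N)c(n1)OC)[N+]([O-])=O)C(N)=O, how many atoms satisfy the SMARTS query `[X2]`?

3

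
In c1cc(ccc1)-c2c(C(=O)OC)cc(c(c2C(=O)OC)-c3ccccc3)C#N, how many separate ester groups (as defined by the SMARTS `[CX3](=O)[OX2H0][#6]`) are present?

2

[CX3](=O)[OX2H0][#6] is the SMARTS for an ester: a carbonyl carbon bonded to an oxygen that is itself bonded to carbon (no H on that O).
The molecule carries 2 separate instances of a methyl-ester group (-C(=O)OCH3) meeting every constraint; each maps to a distinct set of atoms, giving 2 matches.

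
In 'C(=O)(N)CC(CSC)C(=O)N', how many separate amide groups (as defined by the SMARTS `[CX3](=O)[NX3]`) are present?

2

[CX3](=O)[NX3] is the SMARTS for an amide: a carbonyl carbon bonded to a trivalent nitrogen.
The molecule carries 2 separate instances of a primary amide (-C(=O)NH2) meeting every constraint; each maps to a distinct set of atoms, giving 2 matches.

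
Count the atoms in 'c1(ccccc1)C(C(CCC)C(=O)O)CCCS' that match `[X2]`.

The query [X2] means: any atom with exactly two total connections (bonds + H).
Check the 18 heavy atoms by environment: 8× C (X4) → no; 1× S (X2) → match; 6× c (aromatic, X3) → no; 1× C (X3) → no; 1× O (X1) → no; 1× O (X2) → match.
Summing the matching environments: 1 + 1 = 2 matching atoms.

2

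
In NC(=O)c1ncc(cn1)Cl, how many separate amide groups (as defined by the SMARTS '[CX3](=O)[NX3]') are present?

1

[CX3](=O)[NX3] is the SMARTS for an amide: a carbonyl carbon bonded to a trivalent nitrogen.
Exactly one fragment in the molecule meets all constraints, giving 1 match.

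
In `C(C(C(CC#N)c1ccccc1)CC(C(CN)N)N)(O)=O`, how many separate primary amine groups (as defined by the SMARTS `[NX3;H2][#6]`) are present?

3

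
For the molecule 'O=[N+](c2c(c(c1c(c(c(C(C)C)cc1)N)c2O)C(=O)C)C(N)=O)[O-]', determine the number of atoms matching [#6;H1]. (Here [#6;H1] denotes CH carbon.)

The query [#6;H1] means: any carbon bearing exactly one hydrogen.
Check the 24 heavy atoms by environment: 8× c (aromatic, H0) → no; 2× c (aromatic, H1) → match; 1× N (charge +1, H0) → no; 1× O (charge -1, H0) → no; 3× O (H0) → no; 2× N (H2) → no; 2× C (H0) → no; 3× C (H3) → no; 1× O (H1) → no; 1× C (H1) → match.
Summing the matching environments: 2 + 1 = 3 matching atoms.

3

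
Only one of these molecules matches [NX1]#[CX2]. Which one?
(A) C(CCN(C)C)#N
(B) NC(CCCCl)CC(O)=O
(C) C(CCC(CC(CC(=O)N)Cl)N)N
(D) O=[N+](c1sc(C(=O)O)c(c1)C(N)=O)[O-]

A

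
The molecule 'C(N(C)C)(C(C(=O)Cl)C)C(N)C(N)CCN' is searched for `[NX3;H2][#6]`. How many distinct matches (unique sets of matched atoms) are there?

[NX3;H2][#6] is the SMARTS for a primary amine: a trivalent nitrogen with two H attached to carbon.
The molecule carries 3 separate instances of a primary amino group (-NH2) meeting every constraint; each maps to a distinct set of atoms, giving 3 matches.

3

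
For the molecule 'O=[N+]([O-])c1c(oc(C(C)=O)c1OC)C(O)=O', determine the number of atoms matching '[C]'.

4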